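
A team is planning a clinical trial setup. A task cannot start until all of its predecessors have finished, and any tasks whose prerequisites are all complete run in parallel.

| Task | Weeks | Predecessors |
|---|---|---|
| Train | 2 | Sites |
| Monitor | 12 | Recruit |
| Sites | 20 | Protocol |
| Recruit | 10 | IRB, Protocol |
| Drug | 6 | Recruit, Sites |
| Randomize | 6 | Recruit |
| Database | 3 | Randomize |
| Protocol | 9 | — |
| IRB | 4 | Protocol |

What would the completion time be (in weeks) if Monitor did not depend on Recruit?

With the dependency in place, Protocol→IRB→Recruit→Monitor = 9+4+10+12 = 35 sets the finish at 35 weeks.
Without Recruit→Monitor, Monitor's earliest start moves from 23 to 0.
After: Protocol→Sites→Drug = 9+20+6 = 35 → 35 weeks.

35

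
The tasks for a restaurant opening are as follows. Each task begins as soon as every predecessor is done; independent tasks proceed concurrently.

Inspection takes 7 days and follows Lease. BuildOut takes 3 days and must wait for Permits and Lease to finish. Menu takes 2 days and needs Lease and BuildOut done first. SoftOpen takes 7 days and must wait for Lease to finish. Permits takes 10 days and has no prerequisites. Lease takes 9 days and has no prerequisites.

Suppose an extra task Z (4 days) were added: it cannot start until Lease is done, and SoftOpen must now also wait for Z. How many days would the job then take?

20

Originally the job takes 16 days.
With Z inserted, SoftOpen now waits for max(Lease, Z).
New critical path: Lease→Z→SoftOpen = 9+4+7 = 20 ⇒ 20 days.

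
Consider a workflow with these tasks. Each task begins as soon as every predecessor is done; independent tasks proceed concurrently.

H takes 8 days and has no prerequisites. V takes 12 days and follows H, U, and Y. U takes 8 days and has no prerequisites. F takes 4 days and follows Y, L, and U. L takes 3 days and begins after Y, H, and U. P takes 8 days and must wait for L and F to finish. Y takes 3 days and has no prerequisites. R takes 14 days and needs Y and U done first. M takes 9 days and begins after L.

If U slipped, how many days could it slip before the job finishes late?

H→L→F→P = 8+3+4+8 = 23 sets the makespan at 23 days.
Longest path through U: 23 days (earliest finish 8, latest finish 8).
So U can slip 8 − 8 = 0 days.

0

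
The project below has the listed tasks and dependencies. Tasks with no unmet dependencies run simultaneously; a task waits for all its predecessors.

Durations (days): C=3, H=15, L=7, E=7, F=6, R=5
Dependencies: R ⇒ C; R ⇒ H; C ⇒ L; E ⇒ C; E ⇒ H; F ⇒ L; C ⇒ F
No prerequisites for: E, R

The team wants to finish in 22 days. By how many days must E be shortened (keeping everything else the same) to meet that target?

1

Current finish: 23 days; target: 22.
E is on every critical path, so each day cut from E cuts the finish by one (this holds down to a finish of 21).
Need 23 − 22 = 1 day off E → E becomes 6 days, finish becomes 22.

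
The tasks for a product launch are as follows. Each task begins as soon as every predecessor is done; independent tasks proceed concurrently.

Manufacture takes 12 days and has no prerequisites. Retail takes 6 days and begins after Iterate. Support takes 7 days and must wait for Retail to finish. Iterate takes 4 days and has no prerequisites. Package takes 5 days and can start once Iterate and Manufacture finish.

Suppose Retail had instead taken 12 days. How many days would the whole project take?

As given, the longest chain is Iterate→Retail→Support = 4+6+7 = 17, so the finish is 17 days.
Since Retail is critical, the +6 change carries straight to that chain (now 23 days).
That remains the longest chain; total 23 days.

23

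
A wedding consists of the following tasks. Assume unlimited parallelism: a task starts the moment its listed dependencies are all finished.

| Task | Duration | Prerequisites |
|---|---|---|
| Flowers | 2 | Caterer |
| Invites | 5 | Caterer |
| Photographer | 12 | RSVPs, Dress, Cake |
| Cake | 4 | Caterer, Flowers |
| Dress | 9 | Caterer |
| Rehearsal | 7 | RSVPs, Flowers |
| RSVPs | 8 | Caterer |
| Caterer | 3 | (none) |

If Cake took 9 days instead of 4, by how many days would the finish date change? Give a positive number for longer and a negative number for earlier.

The binding path is Caterer→Dress→Photographer = 3+9+12 = 24; finish at 24 days.
Cake has 3 days of float (longest path through it is 21).
New critical path: Caterer→Flowers→Cake→Photographer = 3+2+9+12 = 26 ⇒ 26 days.
Change in finish: 26 − 24 = +2 days.

2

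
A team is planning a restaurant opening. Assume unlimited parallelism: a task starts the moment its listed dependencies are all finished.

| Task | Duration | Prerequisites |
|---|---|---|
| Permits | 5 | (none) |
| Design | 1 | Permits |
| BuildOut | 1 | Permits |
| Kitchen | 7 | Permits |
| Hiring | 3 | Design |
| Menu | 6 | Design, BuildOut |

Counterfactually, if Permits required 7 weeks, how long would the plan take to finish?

As given, the longest chain is Permits→Design→Menu = 5+1+6 = 12, so the finish is 12 weeks.
Since Permits is critical, the +2 change carries straight to that chain (now 14 weeks).
The critical path is still Permits→Design→Menu; finish is now 14 weeks.

14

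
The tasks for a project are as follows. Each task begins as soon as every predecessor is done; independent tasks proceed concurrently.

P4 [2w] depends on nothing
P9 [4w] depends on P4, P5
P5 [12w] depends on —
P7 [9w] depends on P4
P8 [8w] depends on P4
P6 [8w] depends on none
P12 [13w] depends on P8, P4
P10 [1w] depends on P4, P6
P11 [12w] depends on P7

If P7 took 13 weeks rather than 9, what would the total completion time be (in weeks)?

Actual critical path: P4→P7→P11 = 2+9+12 = 23 ⇒ 23 weeks.
Since P7 is critical, the +4 change carries straight to that chain (now 27 weeks).
The critical path is still P4→P7→P11; finish is now 27 weeks.

27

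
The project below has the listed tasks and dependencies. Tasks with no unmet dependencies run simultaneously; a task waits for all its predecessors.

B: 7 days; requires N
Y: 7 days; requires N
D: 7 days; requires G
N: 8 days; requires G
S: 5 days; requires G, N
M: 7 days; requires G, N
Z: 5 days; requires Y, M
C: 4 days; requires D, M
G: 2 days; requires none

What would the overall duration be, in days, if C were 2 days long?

Actual critical path: G→N→Y→Z = 2+8+7+5 = 22 ⇒ 22 days.
The longest path through C is only 21 days, so C has float 1.
No other chain overtakes it, so the finish is 22 days.

22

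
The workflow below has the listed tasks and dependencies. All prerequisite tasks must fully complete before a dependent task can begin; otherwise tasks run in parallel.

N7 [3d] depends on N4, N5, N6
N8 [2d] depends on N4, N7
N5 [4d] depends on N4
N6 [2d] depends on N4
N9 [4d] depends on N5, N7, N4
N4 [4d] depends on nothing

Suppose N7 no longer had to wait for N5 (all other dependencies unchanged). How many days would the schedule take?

With the dependency in place, N4→N5→N7→N9 = 4+4+3+4 = 15 sets the finish at 15 days.
Without N5→N7, N7's earliest start moves from 8 to 6.
The longest chain is now N4→N6→N7→N9 = 4+2+3+4 = 13, so the schedule takes 13 days.

13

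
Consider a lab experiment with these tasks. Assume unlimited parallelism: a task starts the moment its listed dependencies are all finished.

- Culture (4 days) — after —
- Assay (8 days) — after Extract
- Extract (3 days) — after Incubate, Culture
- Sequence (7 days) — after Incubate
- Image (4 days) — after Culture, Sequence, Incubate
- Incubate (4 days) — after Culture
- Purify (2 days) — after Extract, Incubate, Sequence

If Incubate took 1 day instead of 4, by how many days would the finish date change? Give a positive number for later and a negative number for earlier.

-3

As given, the longest chain is Culture→Incubate→Extract→Assay = 4+4+3+8 = 19, so the finish is 19 days.
Incubate lies on that path, so at 1 day the path becomes 16 days.
That remains the longest chain; total 16 days.
Change in finish: 16 − 19 = -3 days.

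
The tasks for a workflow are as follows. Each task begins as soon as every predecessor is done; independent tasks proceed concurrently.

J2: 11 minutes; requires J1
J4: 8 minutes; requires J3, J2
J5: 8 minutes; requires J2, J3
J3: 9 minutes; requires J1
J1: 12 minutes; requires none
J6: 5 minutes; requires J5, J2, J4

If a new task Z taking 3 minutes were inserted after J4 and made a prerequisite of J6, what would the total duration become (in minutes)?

Originally the schedule takes 36 minutes.
With Z inserted, J6 now waits for max(J5, J2, J4, Z).
New critical path: J1→J2→J4→Z→J6 = 12+11+8+3+5 = 39 ⇒ 39 minutes.

39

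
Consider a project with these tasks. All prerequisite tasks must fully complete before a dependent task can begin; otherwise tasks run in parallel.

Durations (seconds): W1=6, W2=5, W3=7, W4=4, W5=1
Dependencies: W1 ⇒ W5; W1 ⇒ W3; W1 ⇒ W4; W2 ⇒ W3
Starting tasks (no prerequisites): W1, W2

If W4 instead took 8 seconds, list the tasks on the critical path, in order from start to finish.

W1, W4

The binding path is W1→W3 = 6+7 = 13; finish at 13 seconds.
The longest path through W4 is only 10 seconds, so W4 has float 3.
Now W1→W4 = 6+8 = 14 is longest, so the finish becomes 14 seconds.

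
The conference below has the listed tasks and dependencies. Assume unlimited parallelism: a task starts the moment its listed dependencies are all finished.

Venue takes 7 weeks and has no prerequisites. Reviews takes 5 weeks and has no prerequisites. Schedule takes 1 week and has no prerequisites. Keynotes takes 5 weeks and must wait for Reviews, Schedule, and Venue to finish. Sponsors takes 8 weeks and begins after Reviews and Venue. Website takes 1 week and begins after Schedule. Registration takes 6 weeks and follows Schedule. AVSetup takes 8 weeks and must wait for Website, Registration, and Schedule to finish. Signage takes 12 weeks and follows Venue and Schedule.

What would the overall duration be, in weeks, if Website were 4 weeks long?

19

As given, the longest chain is Venue→Signage = 7+12 = 19, so the finish is 19 weeks.
Website has 9 weeks of float (longest path through it is 10).
The critical path is still Venue→Signage; finish is now 19 weeks.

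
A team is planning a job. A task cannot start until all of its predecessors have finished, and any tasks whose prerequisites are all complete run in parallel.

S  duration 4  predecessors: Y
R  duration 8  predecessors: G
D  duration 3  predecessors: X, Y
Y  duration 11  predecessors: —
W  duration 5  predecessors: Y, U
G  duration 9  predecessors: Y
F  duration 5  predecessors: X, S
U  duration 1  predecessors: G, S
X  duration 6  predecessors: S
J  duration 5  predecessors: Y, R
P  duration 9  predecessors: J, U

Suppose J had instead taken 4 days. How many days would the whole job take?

41

The binding path is Y→G→R→J→P = 11+9+8+5+9 = 42; finish at 42 days.
J lies on that path, so at 4 days the path becomes 41 days.
The critical path is still Y→G→R→J→P; finish is now 41 days.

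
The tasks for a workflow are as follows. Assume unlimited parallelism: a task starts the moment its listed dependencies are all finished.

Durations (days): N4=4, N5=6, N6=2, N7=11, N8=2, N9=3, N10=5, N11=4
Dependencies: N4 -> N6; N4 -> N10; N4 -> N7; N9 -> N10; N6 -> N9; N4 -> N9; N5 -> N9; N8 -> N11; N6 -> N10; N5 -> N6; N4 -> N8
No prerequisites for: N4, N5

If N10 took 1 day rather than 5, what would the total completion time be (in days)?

15

The binding path is N5→N6→N9→N10 = 6+2+3+5 = 16; finish at 16 days.
Since N10 is critical, the -4 change carries straight to that chain (now 12 days).
The binding chain switches to N4→N7 = 4+11 = 15; finish 15 days.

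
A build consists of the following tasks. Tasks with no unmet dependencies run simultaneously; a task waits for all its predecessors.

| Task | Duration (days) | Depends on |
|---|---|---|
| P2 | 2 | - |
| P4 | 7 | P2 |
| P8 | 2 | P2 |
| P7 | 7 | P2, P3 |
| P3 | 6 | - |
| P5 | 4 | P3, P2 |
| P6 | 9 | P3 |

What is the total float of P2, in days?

P3→P6 = 6+9 = 15 sets the makespan at 15 days.
P2 finishes as early as 2 and must finish by 8.
So P2 can slip 8 − 2 = 6 days.

6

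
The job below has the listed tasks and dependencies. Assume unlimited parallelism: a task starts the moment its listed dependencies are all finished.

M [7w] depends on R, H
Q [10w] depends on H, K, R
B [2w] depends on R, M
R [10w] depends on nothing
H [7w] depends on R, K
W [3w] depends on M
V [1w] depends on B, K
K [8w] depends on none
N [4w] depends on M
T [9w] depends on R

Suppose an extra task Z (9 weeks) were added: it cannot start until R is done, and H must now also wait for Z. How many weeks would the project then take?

37

Originally the project takes 28 weeks.
With Z inserted, H now waits for max(R, K, Z).
New critical path: R→Z→H→M→N = 10+9+7+7+4 = 37 ⇒ 37 weeks.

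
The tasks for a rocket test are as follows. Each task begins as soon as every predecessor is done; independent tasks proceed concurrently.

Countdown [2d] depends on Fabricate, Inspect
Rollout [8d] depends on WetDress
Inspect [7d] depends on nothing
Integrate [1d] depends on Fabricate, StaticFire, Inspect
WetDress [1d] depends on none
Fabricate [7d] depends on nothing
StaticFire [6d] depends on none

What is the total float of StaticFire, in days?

2

Critical path: Fabricate→Countdown = 7+2 = 9, so the finish is 9 days.
StaticFire finishes as early as 6 and must finish by 8.
Float = 9 − 7 = 2.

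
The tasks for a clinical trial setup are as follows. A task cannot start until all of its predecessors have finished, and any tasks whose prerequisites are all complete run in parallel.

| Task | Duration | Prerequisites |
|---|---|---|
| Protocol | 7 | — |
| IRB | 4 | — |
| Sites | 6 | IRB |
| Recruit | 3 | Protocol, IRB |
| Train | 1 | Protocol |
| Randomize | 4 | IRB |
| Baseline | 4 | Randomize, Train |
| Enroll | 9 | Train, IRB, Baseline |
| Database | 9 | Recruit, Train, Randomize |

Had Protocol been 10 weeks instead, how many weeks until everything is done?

24

Critical path before the change: Protocol→Train→Baseline→Enroll = 7+1+4+9 = 21 giving 21 weeks.
Protocol lies on that path, so at 10 weeks the path becomes 24 weeks.
No other chain overtakes it, so the finish is 24 weeks.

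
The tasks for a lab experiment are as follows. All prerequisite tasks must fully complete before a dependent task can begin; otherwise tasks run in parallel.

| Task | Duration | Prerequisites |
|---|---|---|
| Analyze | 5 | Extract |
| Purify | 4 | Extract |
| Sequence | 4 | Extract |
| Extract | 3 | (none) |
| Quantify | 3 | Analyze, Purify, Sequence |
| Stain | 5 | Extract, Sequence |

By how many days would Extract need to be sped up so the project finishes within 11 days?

Current finish: 12 days; target: 11.
Extract is on every critical path, so each day cut from Extract cuts the finish by one (this holds down to a finish of 10).
Need 12 − 11 = 1 day off Extract → Extract becomes 2 days, finish becomes 11.

1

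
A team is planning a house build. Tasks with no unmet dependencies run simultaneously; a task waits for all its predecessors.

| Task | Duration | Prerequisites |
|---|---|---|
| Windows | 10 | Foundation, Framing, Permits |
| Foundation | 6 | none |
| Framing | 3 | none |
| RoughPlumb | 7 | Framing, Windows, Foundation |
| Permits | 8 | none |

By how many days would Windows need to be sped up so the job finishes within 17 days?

Current finish: 25 days; target: 17.
Windows is on every critical path, so each day cut from Windows cuts the finish by one (this holds down to a finish of 16).
Need 25 − 17 = 8 days off Windows → Windows becomes 2 days, finish becomes 17.

8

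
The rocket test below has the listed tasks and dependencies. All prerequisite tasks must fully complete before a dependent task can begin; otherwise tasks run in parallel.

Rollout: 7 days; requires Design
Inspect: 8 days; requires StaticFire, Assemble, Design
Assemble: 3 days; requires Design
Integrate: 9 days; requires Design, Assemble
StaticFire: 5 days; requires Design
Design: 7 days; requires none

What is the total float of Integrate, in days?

The longest chain is Design→StaticFire→Inspect = 7+5+8 = 20; overall finish 20 days.
Integrate finishes as early as 19 and must finish by 20.
Slack of Integrate = 11 − 10 = 1 day.

1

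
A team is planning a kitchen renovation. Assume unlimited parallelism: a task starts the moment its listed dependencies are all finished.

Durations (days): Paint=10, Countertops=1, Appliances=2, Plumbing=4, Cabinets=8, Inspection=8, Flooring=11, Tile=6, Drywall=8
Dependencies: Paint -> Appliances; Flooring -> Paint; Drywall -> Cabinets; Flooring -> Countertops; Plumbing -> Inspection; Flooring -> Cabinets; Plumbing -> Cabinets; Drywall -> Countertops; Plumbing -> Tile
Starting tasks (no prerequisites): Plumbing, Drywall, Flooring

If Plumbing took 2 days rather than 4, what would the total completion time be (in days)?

The binding path is Flooring→Paint→Appliances = 11+10+2 = 23; finish at 23 days.
The longest path through Plumbing is only 12 days, so Plumbing has float 11.
That remains the longest chain; total 23 days.

23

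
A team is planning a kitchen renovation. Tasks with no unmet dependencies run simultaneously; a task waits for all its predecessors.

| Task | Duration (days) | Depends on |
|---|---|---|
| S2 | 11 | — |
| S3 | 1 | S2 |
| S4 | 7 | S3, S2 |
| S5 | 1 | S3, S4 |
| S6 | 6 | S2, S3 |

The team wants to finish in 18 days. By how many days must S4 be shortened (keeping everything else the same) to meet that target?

Current finish: 20 days; target: 18.
S4 is on every critical path, so each day cut from S4 cuts the finish by one (this holds down to a finish of 18).
Need 20 − 18 = 2 days off S4 → S4 becomes 5 days, finish becomes 18.

2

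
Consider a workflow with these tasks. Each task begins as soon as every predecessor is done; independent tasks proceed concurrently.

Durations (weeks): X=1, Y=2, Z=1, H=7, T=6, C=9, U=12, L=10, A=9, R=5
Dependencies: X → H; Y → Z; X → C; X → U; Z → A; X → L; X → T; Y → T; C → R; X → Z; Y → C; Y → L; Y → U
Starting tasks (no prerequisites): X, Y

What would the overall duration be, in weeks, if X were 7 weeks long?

21

Baseline: Y→C→R = 2+9+5 = 16 → 16 weeks.
X has 1 week of float (longest path through it is 15).
Now X→C→R = 7+9+5 = 21 is longest, so the finish becomes 21 weeks.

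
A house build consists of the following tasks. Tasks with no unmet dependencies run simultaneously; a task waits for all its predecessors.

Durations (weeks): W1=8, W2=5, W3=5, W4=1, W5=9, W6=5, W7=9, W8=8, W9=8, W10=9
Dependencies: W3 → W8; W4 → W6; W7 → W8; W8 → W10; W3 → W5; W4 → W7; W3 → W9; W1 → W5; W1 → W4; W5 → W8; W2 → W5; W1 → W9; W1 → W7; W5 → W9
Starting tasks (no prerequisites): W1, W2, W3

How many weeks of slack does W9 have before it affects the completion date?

10

Critical path: W1→W4→W7→W8→W10 = 8+1+9+8+9 = 35, so the finish is 35 weeks.
W9 finishes as early as 25 and must finish by 35.
So W9 can slip 35 − 25 = 10 weeks.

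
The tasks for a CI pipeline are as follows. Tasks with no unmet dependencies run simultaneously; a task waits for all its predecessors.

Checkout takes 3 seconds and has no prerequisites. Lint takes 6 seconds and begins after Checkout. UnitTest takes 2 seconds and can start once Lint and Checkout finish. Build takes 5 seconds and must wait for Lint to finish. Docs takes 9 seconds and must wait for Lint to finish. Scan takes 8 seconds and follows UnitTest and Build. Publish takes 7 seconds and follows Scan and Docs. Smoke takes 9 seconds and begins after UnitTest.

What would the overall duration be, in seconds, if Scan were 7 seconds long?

Critical path before the change: Checkout→Lint→Build→Scan→Publish = 3+6+5+8+7 = 29 giving 29 seconds.
Scan is on the critical path; changing it to 7 makes that path 28 seconds.
No other chain overtakes it, so the finish is 28 seconds.

28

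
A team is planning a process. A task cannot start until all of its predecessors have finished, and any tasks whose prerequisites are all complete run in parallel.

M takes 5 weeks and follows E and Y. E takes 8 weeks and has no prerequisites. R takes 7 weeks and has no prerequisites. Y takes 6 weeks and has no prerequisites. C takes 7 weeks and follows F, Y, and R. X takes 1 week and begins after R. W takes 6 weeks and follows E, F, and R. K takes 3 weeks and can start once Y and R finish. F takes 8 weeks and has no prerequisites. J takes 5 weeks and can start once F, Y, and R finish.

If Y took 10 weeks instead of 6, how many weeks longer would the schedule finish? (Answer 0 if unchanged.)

2

The binding path is F→C = 8+7 = 15; finish at 15 weeks.
Y has 2 weeks of float (longest path through it is 13).
Now Y→C = 10+7 = 17 is longest, so the finish becomes 17 weeks.
Change in finish: 17 − 15 = +2 weeks.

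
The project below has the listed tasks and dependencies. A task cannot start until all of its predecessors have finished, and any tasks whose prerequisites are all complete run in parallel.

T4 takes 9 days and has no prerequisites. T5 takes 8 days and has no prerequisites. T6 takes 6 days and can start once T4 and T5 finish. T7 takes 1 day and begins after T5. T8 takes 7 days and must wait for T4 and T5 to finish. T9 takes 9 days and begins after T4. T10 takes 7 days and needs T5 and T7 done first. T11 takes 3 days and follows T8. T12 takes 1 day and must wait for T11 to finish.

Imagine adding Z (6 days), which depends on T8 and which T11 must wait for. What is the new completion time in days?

Originally the job takes 20 days.
With Z inserted, T11 now waits for max(T8, Z).
New critical path: T4→T8→Z→T11→T12 = 9+7+6+3+1 = 26 ⇒ 26 days.

26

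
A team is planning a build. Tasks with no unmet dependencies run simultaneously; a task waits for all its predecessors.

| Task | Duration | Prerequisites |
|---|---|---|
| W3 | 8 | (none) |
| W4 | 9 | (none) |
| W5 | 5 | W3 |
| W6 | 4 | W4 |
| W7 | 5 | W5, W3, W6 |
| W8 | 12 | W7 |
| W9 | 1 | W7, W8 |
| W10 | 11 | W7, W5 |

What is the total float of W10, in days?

The longest chain is W3→W5→W7→W8→W9 = 8+5+5+12+1 = 31; overall finish 31 days.
Longest path through W10: 29 days (earliest finish 29, latest finish 31).
Float = 31 − 29 = 2.

2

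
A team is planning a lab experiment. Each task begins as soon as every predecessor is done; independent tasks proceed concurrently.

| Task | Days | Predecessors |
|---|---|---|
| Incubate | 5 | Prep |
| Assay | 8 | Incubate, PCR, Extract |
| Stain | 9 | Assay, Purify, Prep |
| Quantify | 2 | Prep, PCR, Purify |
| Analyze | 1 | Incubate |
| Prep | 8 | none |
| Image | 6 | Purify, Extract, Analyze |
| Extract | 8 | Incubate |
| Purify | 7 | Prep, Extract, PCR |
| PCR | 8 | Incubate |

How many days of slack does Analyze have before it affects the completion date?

18

Critical path: Prep→Incubate→Extract→Assay→Stain = 8+5+8+8+9 = 38, so the finish is 38 days.
The longest chain containing Analyze totals 20 days.
So Analyze can slip 32 − 14 = 18 days.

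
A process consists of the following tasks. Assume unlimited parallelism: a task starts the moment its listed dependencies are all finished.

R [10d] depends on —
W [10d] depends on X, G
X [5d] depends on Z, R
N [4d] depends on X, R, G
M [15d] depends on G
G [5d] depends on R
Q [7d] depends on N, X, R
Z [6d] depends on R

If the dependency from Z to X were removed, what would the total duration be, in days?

30

Before: longest chain R→Z→X→N→Q = 10+6+5+4+7 = 32, finish 32.
Without Z→X, X's earliest start moves from 16 to 10.
New critical path: R→G→M = 10+5+15 = 30 ⇒ 30 days.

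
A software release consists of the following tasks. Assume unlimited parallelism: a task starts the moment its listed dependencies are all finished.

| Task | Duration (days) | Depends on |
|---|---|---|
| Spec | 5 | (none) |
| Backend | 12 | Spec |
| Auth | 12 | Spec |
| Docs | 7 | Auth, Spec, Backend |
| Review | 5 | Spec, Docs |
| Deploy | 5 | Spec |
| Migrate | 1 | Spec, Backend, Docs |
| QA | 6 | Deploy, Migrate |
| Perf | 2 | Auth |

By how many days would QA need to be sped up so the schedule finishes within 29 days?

Current finish: 31 days; target: 29.
QA is on every critical path, so each day cut from QA cuts the finish by one (this holds down to a finish of 29).
Need 31 − 29 = 2 days off QA → QA becomes 4 days, finish becomes 29.

2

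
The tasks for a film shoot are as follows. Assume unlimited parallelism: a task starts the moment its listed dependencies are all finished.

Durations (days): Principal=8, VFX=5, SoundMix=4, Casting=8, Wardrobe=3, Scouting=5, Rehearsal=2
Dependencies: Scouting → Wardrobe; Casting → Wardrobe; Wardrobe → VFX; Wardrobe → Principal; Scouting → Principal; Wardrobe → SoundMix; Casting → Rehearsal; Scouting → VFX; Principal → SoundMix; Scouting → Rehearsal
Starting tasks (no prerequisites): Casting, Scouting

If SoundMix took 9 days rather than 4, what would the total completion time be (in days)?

The binding path is Casting→Wardrobe→Principal→SoundMix = 8+3+8+4 = 23; finish at 23 days.
SoundMix lies on that path, so at 9 days the path becomes 28 days.
That remains the longest chain; total 28 days.

28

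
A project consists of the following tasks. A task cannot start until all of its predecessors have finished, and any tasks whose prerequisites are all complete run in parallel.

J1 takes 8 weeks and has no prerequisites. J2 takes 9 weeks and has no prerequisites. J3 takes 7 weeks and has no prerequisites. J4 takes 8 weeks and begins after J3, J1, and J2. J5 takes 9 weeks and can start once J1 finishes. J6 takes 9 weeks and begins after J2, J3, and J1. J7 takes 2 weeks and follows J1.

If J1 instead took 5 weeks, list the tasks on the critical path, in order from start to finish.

Baseline: J2→J6 = 9+9 = 18 → 18 weeks.
J1 has 1 week of float (longest path through it is 17).
That remains the longest chain; total 18 weeks.

J2, J6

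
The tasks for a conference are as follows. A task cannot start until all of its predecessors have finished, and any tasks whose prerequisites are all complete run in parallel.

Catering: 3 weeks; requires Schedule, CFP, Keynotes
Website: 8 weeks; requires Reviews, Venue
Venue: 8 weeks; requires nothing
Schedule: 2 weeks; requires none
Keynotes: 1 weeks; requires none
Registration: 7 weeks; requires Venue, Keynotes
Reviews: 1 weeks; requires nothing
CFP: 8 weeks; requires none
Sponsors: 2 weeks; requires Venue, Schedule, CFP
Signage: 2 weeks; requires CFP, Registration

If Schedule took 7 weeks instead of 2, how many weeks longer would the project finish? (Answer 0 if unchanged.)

The binding path is Venue→Registration→Signage = 8+7+2 = 17; finish at 17 weeks.
Schedule is off the critical path — its longest chain is 5 weeks, giving 12 of slack.
That remains the longest chain; total 17 weeks.
Change in finish: 17 − 17 = +0 weeks.

0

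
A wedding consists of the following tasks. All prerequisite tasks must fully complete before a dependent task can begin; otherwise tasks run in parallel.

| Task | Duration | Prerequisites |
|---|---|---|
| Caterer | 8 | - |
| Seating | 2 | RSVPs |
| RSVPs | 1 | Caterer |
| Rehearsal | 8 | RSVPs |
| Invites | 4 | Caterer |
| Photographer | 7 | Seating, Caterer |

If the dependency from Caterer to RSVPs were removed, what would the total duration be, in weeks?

15

Original critical path: Caterer→RSVPs→Seating→Photographer = 8+1+2+7 = 18 ⇒ 18 weeks.
Without Caterer→RSVPs, RSVPs's earliest start moves from 8 to 0.
The longest chain is now Caterer→Photographer = 8+7 = 15, so the job takes 15 weeks.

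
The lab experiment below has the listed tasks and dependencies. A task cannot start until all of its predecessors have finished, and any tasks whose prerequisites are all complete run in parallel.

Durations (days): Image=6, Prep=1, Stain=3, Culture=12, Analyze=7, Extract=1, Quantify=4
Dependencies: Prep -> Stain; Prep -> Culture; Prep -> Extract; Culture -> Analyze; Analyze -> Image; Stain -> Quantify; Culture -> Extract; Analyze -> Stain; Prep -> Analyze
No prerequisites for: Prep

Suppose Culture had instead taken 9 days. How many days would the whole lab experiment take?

The binding path is Prep→Culture→Analyze→Stain→Quantify = 1+12+7+3+4 = 27; finish at 27 days.
Culture lies on that path, so at 9 days the path becomes 24 days.
That remains the longest chain; total 24 days.

24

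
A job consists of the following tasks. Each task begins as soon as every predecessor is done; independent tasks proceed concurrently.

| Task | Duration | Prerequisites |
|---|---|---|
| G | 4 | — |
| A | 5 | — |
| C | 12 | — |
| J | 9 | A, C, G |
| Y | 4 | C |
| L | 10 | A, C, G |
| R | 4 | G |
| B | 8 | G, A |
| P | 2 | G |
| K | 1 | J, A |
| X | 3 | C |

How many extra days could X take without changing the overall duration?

The longest chain is C→J→K = 12+9+1 = 22; overall finish 22 days.
The longest chain containing X totals 15 days.
So X can slip 22 − 15 = 7 days.

7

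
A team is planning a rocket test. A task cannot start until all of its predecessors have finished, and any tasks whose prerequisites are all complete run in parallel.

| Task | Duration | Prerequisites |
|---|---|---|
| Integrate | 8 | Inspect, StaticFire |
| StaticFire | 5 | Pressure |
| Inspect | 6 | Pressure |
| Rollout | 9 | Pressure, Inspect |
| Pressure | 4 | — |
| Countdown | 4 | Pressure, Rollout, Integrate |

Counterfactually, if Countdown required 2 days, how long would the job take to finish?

21

As given, the longest chain is Pressure→Inspect→Rollout→Countdown = 4+6+9+4 = 23, so the finish is 23 days.
Since Countdown is critical, the -2 change carries straight to that chain (now 21 days).
The critical path is still Pressure→Inspect→Rollout→Countdown; finish is now 21 days.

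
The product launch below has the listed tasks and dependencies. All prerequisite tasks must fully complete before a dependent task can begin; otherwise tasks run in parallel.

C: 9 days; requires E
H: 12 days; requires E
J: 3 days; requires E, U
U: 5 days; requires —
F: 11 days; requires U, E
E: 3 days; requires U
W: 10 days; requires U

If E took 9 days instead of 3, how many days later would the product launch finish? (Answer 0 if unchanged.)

6

Actual critical path: U→E→H = 5+3+12 = 20 ⇒ 20 days.
Since E is critical, the +6 change carries straight to that chain (now 26 days).
The critical path is still U→E→H; finish is now 26 days.
Change in finish: 26 − 20 = +6 days.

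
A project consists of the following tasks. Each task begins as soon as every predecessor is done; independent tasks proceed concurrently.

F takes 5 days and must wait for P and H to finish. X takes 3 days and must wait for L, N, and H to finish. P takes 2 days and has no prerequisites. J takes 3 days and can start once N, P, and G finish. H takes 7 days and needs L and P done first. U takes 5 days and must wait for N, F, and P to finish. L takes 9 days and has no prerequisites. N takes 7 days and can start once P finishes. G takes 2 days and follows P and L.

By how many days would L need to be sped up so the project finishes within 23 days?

Current finish: 26 days; target: 23.
L is on every critical path, so each day cut from L cuts the finish by one (this holds down to a finish of 19).
Need 26 − 23 = 3 days off L → L becomes 6 days, finish becomes 23.

3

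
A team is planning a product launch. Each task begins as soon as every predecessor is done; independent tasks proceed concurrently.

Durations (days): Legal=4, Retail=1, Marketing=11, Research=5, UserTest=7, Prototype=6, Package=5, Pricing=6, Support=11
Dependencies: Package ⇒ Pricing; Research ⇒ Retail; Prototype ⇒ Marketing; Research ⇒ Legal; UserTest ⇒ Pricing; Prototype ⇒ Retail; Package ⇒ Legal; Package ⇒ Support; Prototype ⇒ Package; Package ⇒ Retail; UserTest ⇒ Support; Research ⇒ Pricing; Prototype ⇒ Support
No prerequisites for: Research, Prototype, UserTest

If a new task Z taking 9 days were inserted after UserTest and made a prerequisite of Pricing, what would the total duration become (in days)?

Originally the schedule takes 22 days.
With Z inserted, Pricing now waits for max(Research, Package, UserTest, Z).
New critical path: Prototype→Package→Support = 6+5+11 = 22 ⇒ 22 days.

22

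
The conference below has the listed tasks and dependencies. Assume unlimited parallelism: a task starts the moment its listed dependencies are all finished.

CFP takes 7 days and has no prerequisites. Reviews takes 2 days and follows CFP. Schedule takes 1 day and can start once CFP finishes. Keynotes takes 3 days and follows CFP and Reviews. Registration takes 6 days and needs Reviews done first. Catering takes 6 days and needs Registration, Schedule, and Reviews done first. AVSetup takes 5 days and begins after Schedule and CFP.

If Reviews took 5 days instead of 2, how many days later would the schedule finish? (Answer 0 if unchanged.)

Baseline: CFP→Reviews→Registration→Catering = 7+2+6+6 = 21 → 21 days.
Reviews is on the critical path; changing it to 5 makes that path 24 days.
That remains the longest chain; total 24 days.
Change in finish: 24 − 21 = +3 days.

3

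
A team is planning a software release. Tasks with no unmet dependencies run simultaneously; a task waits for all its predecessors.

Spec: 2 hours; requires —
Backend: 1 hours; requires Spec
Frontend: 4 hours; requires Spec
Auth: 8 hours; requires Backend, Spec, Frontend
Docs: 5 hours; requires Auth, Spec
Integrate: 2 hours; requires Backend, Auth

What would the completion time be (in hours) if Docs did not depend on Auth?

Original critical path: Spec→Frontend→Auth→Docs = 2+4+8+5 = 19 ⇒ 19 hours.
Without Auth→Docs, Docs's earliest start moves from 14 to 2.
The longest chain is now Spec→Frontend→Auth→Integrate = 2+4+8+2 = 16, so the project takes 16 hours.

16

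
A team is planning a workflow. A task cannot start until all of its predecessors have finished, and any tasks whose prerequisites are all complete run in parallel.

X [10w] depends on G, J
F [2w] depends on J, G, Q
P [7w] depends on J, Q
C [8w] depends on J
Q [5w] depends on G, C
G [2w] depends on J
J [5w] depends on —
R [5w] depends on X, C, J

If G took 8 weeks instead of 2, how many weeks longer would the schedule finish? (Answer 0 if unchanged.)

3

As given, the longest chain is J→C→Q→P = 5+8+5+7 = 25, so the finish is 25 weeks.
G is off the critical path — its longest chain is 22 weeks, giving 3 of slack.
The binding chain switches to J→G→X→R = 5+8+10+5 = 28; finish 28 weeks.
Change in finish: 28 − 25 = +3 weeks.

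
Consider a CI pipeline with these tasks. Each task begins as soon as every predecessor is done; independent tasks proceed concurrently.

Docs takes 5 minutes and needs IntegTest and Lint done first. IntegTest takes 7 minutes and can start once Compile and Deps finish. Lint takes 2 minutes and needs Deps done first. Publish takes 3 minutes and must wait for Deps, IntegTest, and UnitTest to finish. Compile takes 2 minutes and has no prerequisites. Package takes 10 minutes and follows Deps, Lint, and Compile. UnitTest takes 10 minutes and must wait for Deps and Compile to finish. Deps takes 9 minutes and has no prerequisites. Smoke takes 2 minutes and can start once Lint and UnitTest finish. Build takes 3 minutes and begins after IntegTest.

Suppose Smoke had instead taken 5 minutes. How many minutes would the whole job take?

24

Critical path before the change: Deps→UnitTest→Publish = 9+10+3 = 22 giving 22 minutes.
Smoke is off the critical path — its longest chain is 21 minutes, giving 1 of slack.
Now Deps→UnitTest→Smoke = 9+10+5 = 24 is longest, so the finish becomes 24 minutes.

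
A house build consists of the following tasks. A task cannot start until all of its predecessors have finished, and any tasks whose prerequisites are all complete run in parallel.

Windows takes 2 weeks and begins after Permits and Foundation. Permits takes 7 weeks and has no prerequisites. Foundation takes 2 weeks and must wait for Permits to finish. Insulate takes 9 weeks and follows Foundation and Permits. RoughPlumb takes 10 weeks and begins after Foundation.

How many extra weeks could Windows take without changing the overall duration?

Permits→Foundation→RoughPlumb = 7+2+10 = 19 sets the makespan at 19 weeks.
Windows finishes as early as 11 and must finish by 19.
So Windows can slip 19 − 11 = 8 weeks.

8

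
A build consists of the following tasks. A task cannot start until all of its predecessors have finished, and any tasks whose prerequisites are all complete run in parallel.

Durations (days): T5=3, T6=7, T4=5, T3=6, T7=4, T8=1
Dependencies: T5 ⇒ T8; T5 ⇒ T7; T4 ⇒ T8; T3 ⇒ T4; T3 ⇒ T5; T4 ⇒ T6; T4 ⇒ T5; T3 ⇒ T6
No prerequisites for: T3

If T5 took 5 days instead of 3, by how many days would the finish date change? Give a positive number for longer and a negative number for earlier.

2

The binding path is T3→T4→T5→T7 = 6+5+3+4 = 18; finish at 18 days.
T5 lies on that path, so at 5 days the path becomes 20 days.
The critical path is still T3→T4→T5→T7; finish is now 20 days.
Change in finish: 20 − 18 = +2 days.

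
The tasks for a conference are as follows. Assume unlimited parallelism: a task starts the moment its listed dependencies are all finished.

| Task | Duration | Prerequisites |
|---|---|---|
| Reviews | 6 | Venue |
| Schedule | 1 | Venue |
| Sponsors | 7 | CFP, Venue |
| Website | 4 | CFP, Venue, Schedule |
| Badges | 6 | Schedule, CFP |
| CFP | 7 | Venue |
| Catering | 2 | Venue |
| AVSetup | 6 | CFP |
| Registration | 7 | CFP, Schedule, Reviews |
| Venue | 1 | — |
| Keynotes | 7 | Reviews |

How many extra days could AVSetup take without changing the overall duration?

Venue→CFP→Sponsors = 1+7+7 = 15 sets the makespan at 15 days.
The longest chain containing AVSetup totals 14 days.
So AVSetup can slip 15 − 14 = 1 day.

1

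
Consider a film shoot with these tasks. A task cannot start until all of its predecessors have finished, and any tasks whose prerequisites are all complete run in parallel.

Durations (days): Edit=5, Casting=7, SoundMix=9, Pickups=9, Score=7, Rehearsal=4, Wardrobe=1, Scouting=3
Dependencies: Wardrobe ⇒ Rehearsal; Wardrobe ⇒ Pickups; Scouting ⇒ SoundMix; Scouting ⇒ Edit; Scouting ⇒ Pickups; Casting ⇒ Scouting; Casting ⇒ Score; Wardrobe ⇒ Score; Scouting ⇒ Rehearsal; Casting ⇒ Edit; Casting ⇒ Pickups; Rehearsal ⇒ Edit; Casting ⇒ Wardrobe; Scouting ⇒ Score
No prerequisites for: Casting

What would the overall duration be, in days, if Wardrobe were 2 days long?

Baseline: Casting→Scouting→Rehearsal→Edit = 7+3+4+5 = 19 → 19 days.
Wardrobe is off the critical path — its longest chain is 17 days, giving 2 of slack.
The critical path is still Casting→Scouting→Rehearsal→Edit; finish is now 19 days.

19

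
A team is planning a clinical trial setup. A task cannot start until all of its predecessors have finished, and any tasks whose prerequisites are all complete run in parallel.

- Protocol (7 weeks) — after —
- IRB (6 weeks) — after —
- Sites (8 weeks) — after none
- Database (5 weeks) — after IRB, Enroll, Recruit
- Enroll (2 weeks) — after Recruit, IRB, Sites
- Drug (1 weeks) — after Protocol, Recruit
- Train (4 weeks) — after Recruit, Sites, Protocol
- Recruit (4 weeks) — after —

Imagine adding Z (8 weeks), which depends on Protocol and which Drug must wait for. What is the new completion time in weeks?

Originally the job takes 15 weeks.
With Z inserted, Drug now waits for max(Protocol, Recruit, Z).
New critical path: Protocol→Z→Drug = 7+8+1 = 16 ⇒ 16 weeks.

16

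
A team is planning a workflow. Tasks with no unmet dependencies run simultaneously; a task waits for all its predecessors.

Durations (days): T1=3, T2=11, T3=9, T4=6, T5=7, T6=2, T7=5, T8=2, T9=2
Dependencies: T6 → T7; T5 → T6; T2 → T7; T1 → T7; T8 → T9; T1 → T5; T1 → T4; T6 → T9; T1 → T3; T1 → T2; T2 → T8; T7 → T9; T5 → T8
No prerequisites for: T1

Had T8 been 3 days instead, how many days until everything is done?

21

Baseline: T1→T2→T7→T9 = 3+11+5+2 = 21 → 21 days.
The longest path through T8 is only 18 days, so T8 has float 3.
That remains the longest chain; total 21 days.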